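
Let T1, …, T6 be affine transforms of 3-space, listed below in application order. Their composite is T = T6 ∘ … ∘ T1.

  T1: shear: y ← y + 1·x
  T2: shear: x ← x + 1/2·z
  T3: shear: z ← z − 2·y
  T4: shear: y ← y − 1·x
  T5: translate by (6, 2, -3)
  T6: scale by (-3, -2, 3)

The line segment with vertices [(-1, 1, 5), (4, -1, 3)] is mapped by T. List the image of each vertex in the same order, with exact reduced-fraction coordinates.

T1 shear: y ← y + 1·x: (-1, 1, 5) → (-1, 0, 5); (4, -1, 3) → (4, 3, 3)
T2 shear: x ← x + 1/2·z: (-1, 0, 5) → (3/2, 0, 5); (4, 3, 3) → (11/2, 3, 3)
T3 shear: z ← z − 2·y: (3/2, 0, 5) → (3/2, 0, 5); (11/2, 3, 3) → (11/2, 3, -3)
T4 shear: y ← y − 1·x: (3/2, 0, 5) → (3/2, -3/2, 5); (11/2, 3, -3) → (11/2, -5/2, -3)
T5 translate by (6, 2, -3): (3/2, -3/2, 5) → (15/2, 1/2, 2); (11/2, -5/2, -3) → (23/2, -1/2, -6)
T6 scale by (-3, -2, 3): (15/2, 1/2, 2) → (-45/2, -1, 6); (23/2, -1/2, -6) → (-69/2, 1, -18)

image vertices: (-45/2, -1, 6), (-69/2, 1, -18)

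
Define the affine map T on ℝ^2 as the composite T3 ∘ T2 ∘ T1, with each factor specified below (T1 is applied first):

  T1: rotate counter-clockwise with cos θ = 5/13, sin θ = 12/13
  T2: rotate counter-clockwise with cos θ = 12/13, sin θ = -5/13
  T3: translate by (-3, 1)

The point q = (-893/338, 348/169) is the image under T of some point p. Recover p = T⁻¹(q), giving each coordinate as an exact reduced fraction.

T1 = [5/13 -12/13 0; 12/13 5/13 0; 0 0 1]
T2·T1 = [120/169 -119/169 0; 119/169 120/169 0; 0 0 1]
T3·…·T1 = [120/169 -119/169 -3; 119/169 120/169 1; 0 0 1]
det M = 1; M⁻¹ = [120/169 119/169 241/169; -119/169 120/169 -477/169; 0 0 1]
M⁻¹ · (-893/338, 348/169)ᵀ = (1, 1/2)ᵀ

p = (1, 1/2)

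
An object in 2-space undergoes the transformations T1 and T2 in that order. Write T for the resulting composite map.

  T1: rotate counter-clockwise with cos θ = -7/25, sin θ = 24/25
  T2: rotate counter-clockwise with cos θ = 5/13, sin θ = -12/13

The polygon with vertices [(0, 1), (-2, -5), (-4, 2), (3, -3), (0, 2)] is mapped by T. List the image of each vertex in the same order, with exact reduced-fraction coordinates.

T1 rotate counter-clockwise with cos θ = -7/25, sin θ = 24/25: (0, 1) → (-24/25, -7/25); (-2, -5) → (134/25, -13/25); (-4, 2) → (-4/5, -22/5); (3, -3) → (51/25, 93/25); (0, 2) → (-48/25, -14/25)
T2 rotate counter-clockwise with cos θ = 5/13, sin θ = -12/13: (-24/25, -7/25) → (-204/325, 253/325); (134/25, -13/25) → (514/325, -1673/325); (-4/5, -22/5) → (-284/65, -62/65); (51/25, 93/25) → (1371/325, -147/325); (-48/25, -14/25) → (-408/325, 506/325)

image vertices: (-204/325, 253/325), (514/325, -1673/325), (-284/65, -62/65), (1371/325, -147/325), (-408/325, 506/325)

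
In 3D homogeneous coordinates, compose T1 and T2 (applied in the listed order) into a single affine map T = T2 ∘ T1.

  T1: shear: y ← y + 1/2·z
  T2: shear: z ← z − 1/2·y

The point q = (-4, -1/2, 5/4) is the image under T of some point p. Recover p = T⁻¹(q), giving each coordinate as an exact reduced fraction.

p = (-4, -1, 1)

T1 = [1 0 0 0; 0 1 1/2 0; 0 0 1 0; 0 0 0 1]
T2·T1 = [1 0 0 0; 0 1 1/2 0; 0 -1/2 3/4 0; 0 0 0 1]
det M = 1; M⁻¹ = [1 0 0 0; 0 3/4 -1/2 0; 0 1/2 1 0; 0 0 0 1]
M⁻¹ · (-4, -1/2, 5/4)ᵀ = (-4, -1, 1)ᵀ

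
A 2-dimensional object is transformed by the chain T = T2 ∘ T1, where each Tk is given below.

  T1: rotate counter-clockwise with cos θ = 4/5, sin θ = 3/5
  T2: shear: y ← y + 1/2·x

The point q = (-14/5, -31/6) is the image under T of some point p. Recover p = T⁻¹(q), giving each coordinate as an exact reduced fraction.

p = (-9/2, -4/3)

T1 = [4/5 -3/5 0; 3/5 4/5 0; 0 0 1]
T2·T1 = [4/5 -3/5 0; 1 1/2 0; 0 0 1]
det M = 1; M⁻¹ = [1/2 3/5 0; -1 4/5 0; 0 0 1]
M⁻¹ · (-14/5, -31/6)ᵀ = (-9/2, -4/3)ᵀ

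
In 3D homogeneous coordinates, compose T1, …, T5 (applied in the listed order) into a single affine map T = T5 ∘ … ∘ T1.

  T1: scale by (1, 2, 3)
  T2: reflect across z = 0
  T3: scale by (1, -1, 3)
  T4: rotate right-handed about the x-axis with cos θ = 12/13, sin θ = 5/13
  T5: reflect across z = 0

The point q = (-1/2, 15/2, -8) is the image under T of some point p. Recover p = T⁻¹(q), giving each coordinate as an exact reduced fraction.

T1 = [1 0 0 0; 0 2 0 0; 0 0 3 0; 0 0 0 1]
T2·T1 = [1 0 0 0; 0 2 0 0; 0 0 -3 0; 0 0 0 1]
T3·…·T1 = [1 0 0 0; 0 -2 0 0; 0 0 -9 0; 0 0 0 1]
T4·…·T1 = [1 0 0 0; 0 -24/13 45/13 0; 0 -10/13 -108/13 0; 0 0 0 1]
T5·…·T1 = [1 0 0 0; 0 -24/13 45/13 0; 0 10/13 108/13 0; 0 0 0 1]
det M = -18; M⁻¹ = [1 0 0 0; 0 -6/13 5/26 0; 0 5/117 4/39 0; 0 0 0 1]
M⁻¹ · (-1/2, 15/2, -8)ᵀ = (-1/2, -5, -1/2)ᵀ

p = (-1/2, -5, -1/2)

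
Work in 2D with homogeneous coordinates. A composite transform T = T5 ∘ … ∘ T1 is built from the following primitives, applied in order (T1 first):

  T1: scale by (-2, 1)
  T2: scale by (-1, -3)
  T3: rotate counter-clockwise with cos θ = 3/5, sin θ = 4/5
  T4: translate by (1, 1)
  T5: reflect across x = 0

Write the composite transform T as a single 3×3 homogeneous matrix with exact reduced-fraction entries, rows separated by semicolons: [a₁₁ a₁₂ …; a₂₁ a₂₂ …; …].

T1 = [-2 0 0; 0 1 0; 0 0 1]
T2·T1 = [2 0 0; 0 -3 0; 0 0 1]
T3·…·T1 = [6/5 12/5 0; 8/5 -9/5 0; 0 0 1]
T4·…·T1 = [6/5 12/5 1; 8/5 -9/5 1; 0 0 1]
T5·…·T1 = [-6/5 -12/5 -1; 8/5 -9/5 1; 0 0 1]

T = [-6/5 -12/5 -1; 8/5 -9/5 1; 0 0 1]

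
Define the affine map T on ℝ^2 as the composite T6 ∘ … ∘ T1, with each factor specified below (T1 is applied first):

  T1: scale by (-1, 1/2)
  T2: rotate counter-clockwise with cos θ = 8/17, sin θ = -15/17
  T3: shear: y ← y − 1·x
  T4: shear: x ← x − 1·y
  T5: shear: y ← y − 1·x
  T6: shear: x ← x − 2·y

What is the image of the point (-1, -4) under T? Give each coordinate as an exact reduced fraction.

T1 scale by (-1, 1/2): (-1, -4) → (1, -2)
T2 rotate counter-clockwise with cos θ = 8/17, sin θ = -15/17: (1, -2) → (-22/17, -31/17)
T3 shear: y ← y − 1·x: (-22/17, -31/17) → (-22/17, -9/17)
T4 shear: x ← x − 1·y: (-22/17, -9/17) → (-13/17, -9/17)
T5 shear: y ← y − 1·x: (-13/17, -9/17) → (-13/17, 4/17)
T6 shear: x ← x − 2·y: (-13/17, 4/17) → (-21/17, 4/17)

T(p) = (-21/17, 4/17)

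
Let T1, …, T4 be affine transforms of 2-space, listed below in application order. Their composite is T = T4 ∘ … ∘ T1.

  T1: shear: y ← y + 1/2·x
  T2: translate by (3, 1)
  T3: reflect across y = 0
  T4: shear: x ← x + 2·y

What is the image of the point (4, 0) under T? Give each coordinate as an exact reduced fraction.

T(p) = (1, -3)

T1 shear: y ← y + 1/2·x: (4, 0) → (4, 2)
T2 translate by (3, 1): (4, 2) → (7, 3)
T3 reflect across y = 0: (7, 3) → (7, -3)
T4 shear: x ← x + 2·y: (7, -3) → (1, -3)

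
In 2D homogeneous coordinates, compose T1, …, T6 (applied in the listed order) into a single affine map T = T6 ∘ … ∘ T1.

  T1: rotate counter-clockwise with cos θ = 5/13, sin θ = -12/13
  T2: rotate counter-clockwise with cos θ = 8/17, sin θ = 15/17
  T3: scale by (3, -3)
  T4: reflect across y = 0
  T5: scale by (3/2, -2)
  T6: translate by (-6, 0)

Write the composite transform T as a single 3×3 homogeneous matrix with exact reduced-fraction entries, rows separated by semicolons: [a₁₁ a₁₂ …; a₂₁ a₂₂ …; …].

T = [990/221 189/442 -6; 126/221 -1320/221 0; 0 0 1]

T1 = [5/13 12/13 0; -12/13 5/13 0; 0 0 1]
T2·T1 = [220/221 21/221 0; -21/221 220/221 0; 0 0 1]
T3·…·T1 = [660/221 63/221 0; 63/221 -660/221 0; 0 0 1]
T4·…·T1 = [660/221 63/221 0; -63/221 660/221 0; 0 0 1]
T5·…·T1 = [990/221 189/442 0; 126/221 -1320/221 0; 0 0 1]
T6·…·T1 = [990/221 189/442 -6; 126/221 -1320/221 0; 0 0 1]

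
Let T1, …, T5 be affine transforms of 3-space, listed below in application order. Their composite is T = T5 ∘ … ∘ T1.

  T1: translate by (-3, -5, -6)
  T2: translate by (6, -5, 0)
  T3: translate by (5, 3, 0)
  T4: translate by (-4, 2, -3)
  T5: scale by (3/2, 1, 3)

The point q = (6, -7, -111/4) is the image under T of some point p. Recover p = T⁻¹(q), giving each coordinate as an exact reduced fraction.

p = (0, -2, -1/4)

T1 = [1 0 0 -3; 0 1 0 -5; 0 0 1 -6; 0 0 0 1]
T2·T1 = [1 0 0 3; 0 1 0 -10; 0 0 1 -6; 0 0 0 1]
T3·…·T1 = [1 0 0 8; 0 1 0 -7; 0 0 1 -6; 0 0 0 1]
T4·…·T1 = [1 0 0 4; 0 1 0 -5; 0 0 1 -9; 0 0 0 1]
T5·…·T1 = [3/2 0 0 6; 0 1 0 -5; 0 0 3 -27; 0 0 0 1]
det M = 9/2; M⁻¹ = [2/3 0 0 -4; 0 1 0 5; 0 0 1/3 9; 0 0 0 1]
M⁻¹ · (6, -7, -111/4)ᵀ = (0, -2, -1/4)ᵀ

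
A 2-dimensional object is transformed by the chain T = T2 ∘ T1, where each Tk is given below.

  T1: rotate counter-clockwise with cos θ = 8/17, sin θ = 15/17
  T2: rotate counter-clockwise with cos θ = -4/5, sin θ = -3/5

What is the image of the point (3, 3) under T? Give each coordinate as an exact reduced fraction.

T(p) = (291/85, -213/85)

T1 rotate counter-clockwise with cos θ = 8/17, sin θ = 15/17: (3, 3) → (-21/17, 69/17)
T2 rotate counter-clockwise with cos θ = -4/5, sin θ = -3/5: (-21/17, 69/17) → (291/85, -213/85)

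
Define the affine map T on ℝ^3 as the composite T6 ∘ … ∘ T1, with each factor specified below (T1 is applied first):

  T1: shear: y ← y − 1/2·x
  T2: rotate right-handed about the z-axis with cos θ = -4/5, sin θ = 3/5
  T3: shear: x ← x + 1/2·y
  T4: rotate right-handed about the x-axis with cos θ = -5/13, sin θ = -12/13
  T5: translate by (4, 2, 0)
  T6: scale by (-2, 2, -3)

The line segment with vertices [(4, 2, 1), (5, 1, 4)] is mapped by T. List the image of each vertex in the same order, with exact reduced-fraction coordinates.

image vertices: (-4, 4, 39/5), (-6, 106/13, 1056/65)

T1 shear: y ← y − 1/2·x: (4, 2, 1) → (4, 0, 1); (5, 1, 4) → (5, -3/2, 4)
T2 rotate right-handed about the z-axis with cos θ = -4/5, sin θ = 3/5: (4, 0, 1) → (-16/5, 12/5, 1); (5, -3/2, 4) → (-31/10, 21/5, 4)
T3 shear: x ← x + 1/2·y: (-16/5, 12/5, 1) → (-2, 12/5, 1); (-31/10, 21/5, 4) → (-1, 21/5, 4)
T4 rotate right-handed about the x-axis with cos θ = -5/13, sin θ = -12/13: (-2, 12/5, 1) → (-2, 0, -13/5); (-1, 21/5, 4) → (-1, 27/13, -352/65)
T5 translate by (4, 2, 0): (-2, 0, -13/5) → (2, 2, -13/5); (-1, 27/13, -352/65) → (3, 53/13, -352/65)
T6 scale by (-2, 2, -3): (2, 2, -13/5) → (-4, 4, 39/5); (3, 53/13, -352/65) → (-6, 106/13, 1056/65)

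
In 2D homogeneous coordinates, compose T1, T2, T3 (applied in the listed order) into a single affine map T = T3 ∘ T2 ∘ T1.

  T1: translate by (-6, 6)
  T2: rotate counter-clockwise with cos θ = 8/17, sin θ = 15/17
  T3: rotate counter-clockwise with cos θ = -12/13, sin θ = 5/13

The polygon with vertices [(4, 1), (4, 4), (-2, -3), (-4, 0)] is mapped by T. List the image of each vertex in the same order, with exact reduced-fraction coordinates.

image vertices: (1322/221, -917/221), (134/17, -110/17), (1788/221, 607/221), (150/13, 22/13)

T1 translate by (-6, 6): (4, 1) → (-2, 7); (4, 4) → (-2, 10); (-2, -3) → (-8, 3); (-4, 0) → (-10, 6)
T2 rotate counter-clockwise with cos θ = 8/17, sin θ = 15/17: (-2, 7) → (-121/17, 26/17); (-2, 10) → (-166/17, 50/17); (-8, 3) → (-109/17, -96/17); (-10, 6) → (-10, -6)
T3 rotate counter-clockwise with cos θ = -12/13, sin θ = 5/13: (-121/17, 26/17) → (1322/221, -917/221); (-166/17, 50/17) → (134/17, -110/17); (-109/17, -96/17) → (1788/221, 607/221); (-10, -6) → (150/13, 22/13)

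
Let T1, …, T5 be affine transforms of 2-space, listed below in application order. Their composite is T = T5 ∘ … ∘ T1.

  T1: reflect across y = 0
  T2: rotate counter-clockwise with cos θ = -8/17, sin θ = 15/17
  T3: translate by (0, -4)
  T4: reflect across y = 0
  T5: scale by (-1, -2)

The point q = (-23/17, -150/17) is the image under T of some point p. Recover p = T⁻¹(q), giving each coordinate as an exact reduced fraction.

T1 = [1 0 0; 0 -1 0; 0 0 1]
T2·T1 = [-8/17 15/17 0; 15/17 8/17 0; 0 0 1]
T3·…·T1 = [-8/17 15/17 0; 15/17 8/17 -4; 0 0 1]
T4·…·T1 = [-8/17 15/17 0; -15/17 -8/17 4; 0 0 1]
T5·…·T1 = [8/17 -15/17 0; 30/17 16/17 -8; 0 0 1]
det M = 2; M⁻¹ = [8/17 15/34 60/17; -15/17 4/17 32/17; 0 0 1]
M⁻¹ · (-23/17, -150/17)ᵀ = (-1, 1)ᵀ

p = (-1, 1)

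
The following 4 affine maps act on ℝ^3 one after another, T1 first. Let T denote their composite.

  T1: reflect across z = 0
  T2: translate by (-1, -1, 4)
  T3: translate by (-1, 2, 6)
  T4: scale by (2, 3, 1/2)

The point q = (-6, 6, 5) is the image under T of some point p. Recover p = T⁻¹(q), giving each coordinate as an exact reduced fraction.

p = (-1, 1, 0)

T1 = [1 0 0 0; 0 1 0 0; 0 0 -1 0; 0 0 0 1]
T2·T1 = [1 0 0 -1; 0 1 0 -1; 0 0 -1 4; 0 0 0 1]
T3·…·T1 = [1 0 0 -2; 0 1 0 1; 0 0 -1 10; 0 0 0 1]
T4·…·T1 = [2 0 0 -4; 0 3 0 3; 0 0 -1/2 5; 0 0 0 1]
det M = -3; M⁻¹ = [1/2 0 0 2; 0 1/3 0 -1; 0 0 -2 10; 0 0 0 1]
M⁻¹ · (-6, 6, 5)ᵀ = (-1, 1, 0)ᵀ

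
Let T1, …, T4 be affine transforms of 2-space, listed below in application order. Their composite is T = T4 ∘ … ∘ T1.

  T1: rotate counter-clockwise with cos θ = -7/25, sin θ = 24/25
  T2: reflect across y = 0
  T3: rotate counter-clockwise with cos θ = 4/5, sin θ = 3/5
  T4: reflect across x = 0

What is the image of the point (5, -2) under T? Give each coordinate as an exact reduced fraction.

T1 rotate counter-clockwise with cos θ = -7/25, sin θ = 24/25: (5, -2) → (13/25, 134/25)
T2 reflect across y = 0: (13/25, 134/25) → (13/25, -134/25)
T3 rotate counter-clockwise with cos θ = 4/5, sin θ = 3/5: (13/25, -134/25) → (454/125, -497/125)
T4 reflect across x = 0: (454/125, -497/125) → (-454/125, -497/125)

T(p) = (-454/125, -497/125)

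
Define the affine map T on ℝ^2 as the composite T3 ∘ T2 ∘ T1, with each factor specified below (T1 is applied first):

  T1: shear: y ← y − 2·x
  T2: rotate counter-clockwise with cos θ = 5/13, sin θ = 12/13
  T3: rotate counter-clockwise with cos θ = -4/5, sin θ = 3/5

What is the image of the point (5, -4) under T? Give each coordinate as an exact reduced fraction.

T(p) = (-742/65, 619/65)

T1 shear: y ← y − 2·x: (5, -4) → (5, -14)
T2 rotate counter-clockwise with cos θ = 5/13, sin θ = 12/13: (5, -14) → (193/13, -10/13)
T3 rotate counter-clockwise with cos θ = -4/5, sin θ = 3/5: (193/13, -10/13) → (-742/65, 619/65)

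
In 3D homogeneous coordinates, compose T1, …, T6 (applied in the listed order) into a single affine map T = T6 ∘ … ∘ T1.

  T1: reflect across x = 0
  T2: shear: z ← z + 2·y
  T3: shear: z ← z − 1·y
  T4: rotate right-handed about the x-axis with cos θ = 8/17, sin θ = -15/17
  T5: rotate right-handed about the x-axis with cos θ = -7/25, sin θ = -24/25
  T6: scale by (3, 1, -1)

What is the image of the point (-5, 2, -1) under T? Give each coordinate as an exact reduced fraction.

T(p) = (15, -149/85, 118/85)

T1 reflect across x = 0: (-5, 2, -1) → (5, 2, -1)
T2 shear: z ← z + 2·y: (5, 2, -1) → (5, 2, 3)
T3 shear: z ← z − 1·y: (5, 2, 3) → (5, 2, 1)
T4 rotate right-handed about the x-axis with cos θ = 8/17, sin θ = -15/17: (5, 2, 1) → (5, 31/17, -22/17)
T5 rotate right-handed about the x-axis with cos θ = -7/25, sin θ = -24/25: (5, 31/17, -22/17) → (5, -149/85, -118/85)
T6 scale by (3, 1, -1): (5, -149/85, -118/85) → (15, -149/85, 118/85)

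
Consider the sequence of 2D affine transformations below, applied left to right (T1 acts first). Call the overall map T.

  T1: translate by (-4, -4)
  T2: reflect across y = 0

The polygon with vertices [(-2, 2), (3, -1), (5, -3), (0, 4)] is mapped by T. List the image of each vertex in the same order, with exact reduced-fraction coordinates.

T1 translate by (-4, -4): (-2, 2) → (-6, -2); (3, -1) → (-1, -5); (5, -3) → (1, -7); (0, 4) → (-4, 0)
T2 reflect across y = 0: (-6, -2) → (-6, 2); (-1, -5) → (-1, 5); (1, -7) → (1, 7); (-4, 0) → (-4, 0)

image vertices: (-6, 2), (-1, 5), (1, 7), (-4, 0)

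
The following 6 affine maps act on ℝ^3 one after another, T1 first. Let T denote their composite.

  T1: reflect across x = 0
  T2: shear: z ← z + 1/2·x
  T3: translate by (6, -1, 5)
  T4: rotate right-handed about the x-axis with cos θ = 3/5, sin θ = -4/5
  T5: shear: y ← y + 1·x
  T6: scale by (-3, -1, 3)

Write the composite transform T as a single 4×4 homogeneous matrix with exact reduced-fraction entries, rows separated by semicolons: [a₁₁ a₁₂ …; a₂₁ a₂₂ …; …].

T = [3 0 0 -18; 7/5 -3/5 -4/5 -47/5; -9/10 -12/5 9/5 57/5; 0 0 0 1]

T1 = [-1 0 0 0; 0 1 0 0; 0 0 1 0; 0 0 0 1]
T2·T1 = [-1 0 0 0; 0 1 0 0; -1/2 0 1 0; 0 0 0 1]
T3·…·T1 = [-1 0 0 6; 0 1 0 -1; -1/2 0 1 5; 0 0 0 1]
T4·…·T1 = [-1 0 0 6; -2/5 3/5 4/5 17/5; -3/10 -4/5 3/5 19/5; 0 0 0 1]
T5·…·T1 = [-1 0 0 6; -7/5 3/5 4/5 47/5; -3/10 -4/5 3/5 19/5; 0 0 0 1]
T6·…·T1 = [3 0 0 -18; 7/5 -3/5 -4/5 -47/5; -9/10 -12/5 9/5 57/5; 0 0 0 1]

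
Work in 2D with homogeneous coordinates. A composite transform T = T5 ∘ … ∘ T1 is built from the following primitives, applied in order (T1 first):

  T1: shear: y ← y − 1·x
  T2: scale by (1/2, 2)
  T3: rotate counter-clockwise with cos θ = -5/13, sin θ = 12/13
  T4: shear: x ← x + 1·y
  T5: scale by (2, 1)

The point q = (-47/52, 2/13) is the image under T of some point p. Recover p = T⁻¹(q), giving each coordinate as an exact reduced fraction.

p = (3/4, 1)

T1 = [1 0 0; -1 1 0; 0 0 1]
T2·T1 = [1/2 0 0; -2 2 0; 0 0 1]
T3·…·T1 = [43/26 -24/13 0; 16/13 -10/13 0; 0 0 1]
T4·…·T1 = [75/26 -34/13 0; 16/13 -10/13 0; 0 0 1]
T5·…·T1 = [75/13 -68/13 0; 16/13 -10/13 0; 0 0 1]
det M = 2; M⁻¹ = [-5/13 34/13 0; -8/13 75/26 0; 0 0 1]
M⁻¹ · (-47/52, 2/13)ᵀ = (3/4, 1)ᵀ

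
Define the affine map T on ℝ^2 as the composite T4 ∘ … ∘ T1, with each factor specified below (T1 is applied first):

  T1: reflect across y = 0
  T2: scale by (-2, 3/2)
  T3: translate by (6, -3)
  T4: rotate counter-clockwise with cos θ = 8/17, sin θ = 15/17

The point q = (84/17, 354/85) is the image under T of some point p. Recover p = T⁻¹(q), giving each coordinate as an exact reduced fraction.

p = (0, -2/5)

T1 = [1 0 0; 0 -1 0; 0 0 1]
T2·T1 = [-2 0 0; 0 -3/2 0; 0 0 1]
T3·…·T1 = [-2 0 6; 0 -3/2 -3; 0 0 1]
T4·…·T1 = [-16/17 45/34 93/17; -30/17 -12/17 66/17; 0 0 1]
det M = 3; M⁻¹ = [-4/17 -15/34 3; 10/17 -16/51 -2; 0 0 1]
M⁻¹ · (84/17, 354/85)ᵀ = (0, -2/5)ᵀ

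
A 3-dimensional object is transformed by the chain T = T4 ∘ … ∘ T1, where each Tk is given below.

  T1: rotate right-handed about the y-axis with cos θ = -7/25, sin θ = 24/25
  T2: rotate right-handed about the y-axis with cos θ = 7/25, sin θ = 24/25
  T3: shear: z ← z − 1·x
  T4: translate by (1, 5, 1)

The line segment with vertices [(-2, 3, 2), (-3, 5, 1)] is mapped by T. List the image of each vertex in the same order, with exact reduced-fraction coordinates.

image vertices: (3, 8, -3), (4, 10, -3)

T1 rotate right-handed about the y-axis with cos θ = -7/25, sin θ = 24/25: (-2, 3, 2) → (62/25, 3, 34/25); (-3, 5, 1) → (9/5, 5, 13/5)
T2 rotate right-handed about the y-axis with cos θ = 7/25, sin θ = 24/25: (62/25, 3, 34/25) → (2, 3, -2); (9/5, 5, 13/5) → (3, 5, -1)
T3 shear: z ← z − 1·x: (2, 3, -2) → (2, 3, -4); (3, 5, -1) → (3, 5, -4)
T4 translate by (1, 5, 1): (2, 3, -4) → (3, 8, -3); (3, 5, -4) → (4, 10, -3)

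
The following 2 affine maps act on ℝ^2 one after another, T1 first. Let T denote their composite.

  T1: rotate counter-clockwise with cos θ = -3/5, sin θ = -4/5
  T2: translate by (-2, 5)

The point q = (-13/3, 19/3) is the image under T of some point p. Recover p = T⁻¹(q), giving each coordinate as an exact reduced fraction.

p = (1/3, -8/3)

T1 = [-3/5 4/5 0; -4/5 -3/5 0; 0 0 1]
T2·T1 = [-3/5 4/5 -2; -4/5 -3/5 5; 0 0 1]
det M = 1; M⁻¹ = [-3/5 -4/5 14/5; 4/5 -3/5 23/5; 0 0 1]
M⁻¹ · (-13/3, 19/3)ᵀ = (1/3, -8/3)ᵀ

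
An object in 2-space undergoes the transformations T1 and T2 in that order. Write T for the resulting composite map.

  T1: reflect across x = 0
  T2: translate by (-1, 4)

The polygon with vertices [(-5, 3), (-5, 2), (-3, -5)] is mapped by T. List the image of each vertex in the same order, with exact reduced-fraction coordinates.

image vertices: (4, 7), (4, 6), (2, -1)

T1 reflect across x = 0: (-5, 3) → (5, 3); (-5, 2) → (5, 2); (-3, -5) → (3, -5)
T2 translate by (-1, 4): (5, 3) → (4, 7); (5, 2) → (4, 6); (3, -5) → (2, -1)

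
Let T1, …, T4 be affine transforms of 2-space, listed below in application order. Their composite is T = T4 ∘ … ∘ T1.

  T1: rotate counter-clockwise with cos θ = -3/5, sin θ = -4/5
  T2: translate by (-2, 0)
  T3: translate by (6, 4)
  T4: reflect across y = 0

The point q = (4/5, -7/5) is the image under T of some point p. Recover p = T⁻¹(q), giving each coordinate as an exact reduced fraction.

p = (4, -1)

T1 = [-3/5 4/5 0; -4/5 -3/5 0; 0 0 1]
T2·T1 = [-3/5 4/5 -2; -4/5 -3/5 0; 0 0 1]
T3·…·T1 = [-3/5 4/5 4; -4/5 -3/5 4; 0 0 1]
T4·…·T1 = [-3/5 4/5 4; 4/5 3/5 -4; 0 0 1]
det M = -1; M⁻¹ = [-3/5 4/5 28/5; 4/5 3/5 -4/5; 0 0 1]
M⁻¹ · (4/5, -7/5)ᵀ = (4, -1)ᵀ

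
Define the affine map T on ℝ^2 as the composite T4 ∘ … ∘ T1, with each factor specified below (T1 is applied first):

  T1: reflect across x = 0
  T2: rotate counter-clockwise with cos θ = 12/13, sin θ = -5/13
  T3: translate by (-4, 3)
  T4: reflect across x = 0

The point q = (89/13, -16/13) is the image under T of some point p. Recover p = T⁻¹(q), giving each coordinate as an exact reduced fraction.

T1 = [-1 0 0; 0 1 0; 0 0 1]
T2·T1 = [-12/13 5/13 0; 5/13 12/13 0; 0 0 1]
T3·…·T1 = [-12/13 5/13 -4; 5/13 12/13 3; 0 0 1]
T4·…·T1 = [12/13 -5/13 4; 5/13 12/13 3; 0 0 1]
det M = 1; M⁻¹ = [12/13 5/13 -63/13; -5/13 12/13 -16/13; 0 0 1]
M⁻¹ · (89/13, -16/13)ᵀ = (1, -5)ᵀ

p = (1, -5)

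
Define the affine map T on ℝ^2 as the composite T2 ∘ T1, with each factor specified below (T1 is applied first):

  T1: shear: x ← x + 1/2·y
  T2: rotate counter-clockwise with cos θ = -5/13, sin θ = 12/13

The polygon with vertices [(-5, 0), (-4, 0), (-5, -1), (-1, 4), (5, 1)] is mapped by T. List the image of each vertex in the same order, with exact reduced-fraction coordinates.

T1 shear: x ← x + 1/2·y: (-5, 0) → (-5, 0); (-4, 0) → (-4, 0); (-5, -1) → (-11/2, -1); (-1, 4) → (1, 4); (5, 1) → (11/2, 1)
T2 rotate counter-clockwise with cos θ = -5/13, sin θ = 12/13: (-5, 0) → (25/13, -60/13); (-4, 0) → (20/13, -48/13); (-11/2, -1) → (79/26, -61/13); (1, 4) → (-53/13, -8/13); (11/2, 1) → (-79/26, 61/13)

image vertices: (25/13, -60/13), (20/13, -48/13), (79/26, -61/13), (-53/13, -8/13), (-79/26, 61/13)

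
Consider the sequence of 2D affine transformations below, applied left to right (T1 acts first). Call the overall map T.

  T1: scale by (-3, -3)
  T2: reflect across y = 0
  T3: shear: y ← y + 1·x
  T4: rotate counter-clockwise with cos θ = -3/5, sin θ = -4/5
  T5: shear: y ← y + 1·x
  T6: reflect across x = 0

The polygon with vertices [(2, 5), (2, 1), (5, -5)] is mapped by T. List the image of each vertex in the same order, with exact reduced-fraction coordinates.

T1 scale by (-3, -3): (2, 5) → (-6, -15); (2, 1) → (-6, -3); (5, -5) → (-15, 15)
T2 reflect across y = 0: (-6, -15) → (-6, 15); (-6, -3) → (-6, 3); (-15, 15) → (-15, -15)
T3 shear: y ← y + 1·x: (-6, 15) → (-6, 9); (-6, 3) → (-6, -3); (-15, -15) → (-15, -30)
T4 rotate counter-clockwise with cos θ = -3/5, sin θ = -4/5: (-6, 9) → (54/5, -3/5); (-6, -3) → (6/5, 33/5); (-15, -30) → (-15, 30)
T5 shear: y ← y + 1·x: (54/5, -3/5) → (54/5, 51/5); (6/5, 33/5) → (6/5, 39/5); (-15, 30) → (-15, 15)
T6 reflect across x = 0: (54/5, 51/5) → (-54/5, 51/5); (6/5, 39/5) → (-6/5, 39/5); (-15, 15) → (15, 15)

image vertices: (-54/5, 51/5), (-6/5, 39/5), (15, 15)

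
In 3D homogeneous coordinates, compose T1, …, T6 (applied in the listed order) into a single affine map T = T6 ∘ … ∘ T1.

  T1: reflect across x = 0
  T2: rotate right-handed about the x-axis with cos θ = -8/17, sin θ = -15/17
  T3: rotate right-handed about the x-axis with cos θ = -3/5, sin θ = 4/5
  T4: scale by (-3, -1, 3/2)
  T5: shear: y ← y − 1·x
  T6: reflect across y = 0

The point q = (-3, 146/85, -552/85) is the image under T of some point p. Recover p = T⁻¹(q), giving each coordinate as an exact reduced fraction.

T1 = [-1 0 0 0; 0 1 0 0; 0 0 1 0; 0 0 0 1]
T2·T1 = [-1 0 0 0; 0 -8/17 15/17 0; 0 -15/17 -8/17 0; 0 0 0 1]
T3·…·T1 = [-1 0 0 0; 0 84/85 -13/85 0; 0 13/85 84/85 0; 0 0 0 1]
T4·…·T1 = [3 0 0 0; 0 -84/85 13/85 0; 0 39/170 126/85 0; 0 0 0 1]
T5·…·T1 = [3 0 0 0; -3 -84/85 13/85 0; 0 39/170 126/85 0; 0 0 0 1]
T6·…·T1 = [3 0 0 0; 3 84/85 -13/85 0; 0 39/170 126/85 0; 0 0 0 1]
det M = 9/2; M⁻¹ = [1/3 0 0 0; -84/85 84/85 26/255 0; 13/85 -13/85 56/85 0; 0 0 0 1]
M⁻¹ · (-3, 146/85, -552/85)ᵀ = (-1, 4, -5)ᵀ

p = (-1, 4, -5)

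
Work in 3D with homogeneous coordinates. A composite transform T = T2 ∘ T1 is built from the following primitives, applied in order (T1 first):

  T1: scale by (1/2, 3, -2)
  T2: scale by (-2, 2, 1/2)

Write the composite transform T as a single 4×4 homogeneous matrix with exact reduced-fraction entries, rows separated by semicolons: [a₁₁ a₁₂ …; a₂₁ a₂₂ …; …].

T = [-1 0 0 0; 0 6 0 0; 0 0 -1 0; 0 0 0 1]

T1 = [1/2 0 0 0; 0 3 0 0; 0 0 -2 0; 0 0 0 1]
T2·T1 = [-1 0 0 0; 0 6 0 0; 0 0 -1 0; 0 0 0 1]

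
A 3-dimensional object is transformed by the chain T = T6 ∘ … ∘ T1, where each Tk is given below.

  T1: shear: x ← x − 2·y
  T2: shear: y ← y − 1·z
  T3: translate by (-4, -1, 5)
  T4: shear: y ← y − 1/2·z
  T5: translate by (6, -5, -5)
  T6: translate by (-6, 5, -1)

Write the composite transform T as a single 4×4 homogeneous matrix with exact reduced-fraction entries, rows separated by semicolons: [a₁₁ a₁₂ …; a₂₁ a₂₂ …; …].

T1 = [1 -2 0 0; 0 1 0 0; 0 0 1 0; 0 0 0 1]
T2·T1 = [1 -2 0 0; 0 1 -1 0; 0 0 1 0; 0 0 0 1]
T3·…·T1 = [1 -2 0 -4; 0 1 -1 -1; 0 0 1 5; 0 0 0 1]
T4·…·T1 = [1 -2 0 -4; 0 1 -3/2 -7/2; 0 0 1 5; 0 0 0 1]
T5·…·T1 = [1 -2 0 2; 0 1 -3/2 -17/2; 0 0 1 0; 0 0 0 1]
T6·…·T1 = [1 -2 0 -4; 0 1 -3/2 -7/2; 0 0 1 -1; 0 0 0 1]

T = [1 -2 0 -4; 0 1 -3/2 -7/2; 0 0 1 -1; 0 0 0 1]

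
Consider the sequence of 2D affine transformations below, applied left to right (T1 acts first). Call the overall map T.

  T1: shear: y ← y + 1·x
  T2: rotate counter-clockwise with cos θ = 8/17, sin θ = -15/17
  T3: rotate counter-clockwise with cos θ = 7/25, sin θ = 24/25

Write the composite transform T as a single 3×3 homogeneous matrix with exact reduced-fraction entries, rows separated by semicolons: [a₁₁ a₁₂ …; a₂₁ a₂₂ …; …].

T = [329/425 -87/425 0; 503/425 416/425 0; 0 0 1]

T1 = [1 0 0; 1 1 0; 0 0 1]
T2·T1 = [23/17 15/17 0; -7/17 8/17 0; 0 0 1]
T3·…·T1 = [329/425 -87/425 0; 503/425 416/425 0; 0 0 1]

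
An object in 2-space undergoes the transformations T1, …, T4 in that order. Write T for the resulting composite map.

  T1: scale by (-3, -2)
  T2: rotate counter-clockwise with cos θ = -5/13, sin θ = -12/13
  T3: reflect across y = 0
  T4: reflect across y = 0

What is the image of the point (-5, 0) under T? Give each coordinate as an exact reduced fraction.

T1 scale by (-3, -2): (-5, 0) → (15, 0)
T2 rotate counter-clockwise with cos θ = -5/13, sin θ = -12/13: (15, 0) → (-75/13, -180/13)
T3 reflect across y = 0: (-75/13, -180/13) → (-75/13, 180/13)
T4 reflect across y = 0: (-75/13, 180/13) → (-75/13, -180/13)

T(p) = (-75/13, -180/13)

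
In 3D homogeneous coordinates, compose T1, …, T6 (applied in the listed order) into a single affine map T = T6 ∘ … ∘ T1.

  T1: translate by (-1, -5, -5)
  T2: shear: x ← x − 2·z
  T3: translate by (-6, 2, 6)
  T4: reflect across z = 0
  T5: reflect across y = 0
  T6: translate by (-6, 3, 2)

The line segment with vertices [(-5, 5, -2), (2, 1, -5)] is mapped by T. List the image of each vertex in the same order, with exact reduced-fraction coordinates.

T1 translate by (-1, -5, -5): (-5, 5, -2) → (-6, 0, -7); (2, 1, -5) → (1, -4, -10)
T2 shear: x ← x − 2·z: (-6, 0, -7) → (8, 0, -7); (1, -4, -10) → (21, -4, -10)
T3 translate by (-6, 2, 6): (8, 0, -7) → (2, 2, -1); (21, -4, -10) → (15, -2, -4)
T4 reflect across z = 0: (2, 2, -1) → (2, 2, 1); (15, -2, -4) → (15, -2, 4)
T5 reflect across y = 0: (2, 2, 1) → (2, -2, 1); (15, -2, 4) → (15, 2, 4)
T6 translate by (-6, 3, 2): (2, -2, 1) → (-4, 1, 3); (15, 2, 4) → (9, 5, 6)

image vertices: (-4, 1, 3), (9, 5, 6)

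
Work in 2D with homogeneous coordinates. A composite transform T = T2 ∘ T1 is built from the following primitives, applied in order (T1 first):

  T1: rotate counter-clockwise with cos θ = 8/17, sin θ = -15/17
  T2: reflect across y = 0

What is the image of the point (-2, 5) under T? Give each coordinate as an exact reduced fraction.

T1 rotate counter-clockwise with cos θ = 8/17, sin θ = -15/17: (-2, 5) → (59/17, 70/17)
T2 reflect across y = 0: (59/17, 70/17) → (59/17, -70/17)

T(p) = (59/17, -70/17)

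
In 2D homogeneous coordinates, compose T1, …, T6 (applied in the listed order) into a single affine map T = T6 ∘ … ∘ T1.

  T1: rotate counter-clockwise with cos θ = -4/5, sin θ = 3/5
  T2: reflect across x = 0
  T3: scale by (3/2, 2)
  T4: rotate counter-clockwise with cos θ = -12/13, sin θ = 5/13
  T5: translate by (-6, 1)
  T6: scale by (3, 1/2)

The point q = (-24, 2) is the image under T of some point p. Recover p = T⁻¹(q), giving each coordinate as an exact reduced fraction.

p = (1, 2)

T1 = [-4/5 -3/5 0; 3/5 -4/5 0; 0 0 1]
T2·T1 = [4/5 3/5 0; 3/5 -4/5 0; 0 0 1]
T3·…·T1 = [6/5 9/10 0; 6/5 -8/5 0; 0 0 1]
T4·…·T1 = [-102/65 -14/65 0; -42/65 237/130 0; 0 0 1]
T5·…·T1 = [-102/65 -14/65 -6; -42/65 237/130 1; 0 0 1]
T6·…·T1 = [-306/65 -42/65 -18; -21/65 237/260 1/2; 0 0 1]
det M = -9/2; M⁻¹ = [-79/390 -28/195 -697/195; -14/195 68/65 -118/65; 0 0 1]
M⁻¹ · (-24, 2)ᵀ = (1, 2)ᵀ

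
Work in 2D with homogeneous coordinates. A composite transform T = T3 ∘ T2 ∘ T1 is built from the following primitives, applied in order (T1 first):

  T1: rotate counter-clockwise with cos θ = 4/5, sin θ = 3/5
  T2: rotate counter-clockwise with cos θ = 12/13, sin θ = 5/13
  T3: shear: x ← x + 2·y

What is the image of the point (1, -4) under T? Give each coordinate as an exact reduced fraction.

T1 rotate counter-clockwise with cos θ = 4/5, sin θ = 3/5: (1, -4) → (16/5, -13/5)
T2 rotate counter-clockwise with cos θ = 12/13, sin θ = 5/13: (16/5, -13/5) → (257/65, -76/65)
T3 shear: x ← x + 2·y: (257/65, -76/65) → (21/13, -76/65)

T(p) = (21/13, -76/65)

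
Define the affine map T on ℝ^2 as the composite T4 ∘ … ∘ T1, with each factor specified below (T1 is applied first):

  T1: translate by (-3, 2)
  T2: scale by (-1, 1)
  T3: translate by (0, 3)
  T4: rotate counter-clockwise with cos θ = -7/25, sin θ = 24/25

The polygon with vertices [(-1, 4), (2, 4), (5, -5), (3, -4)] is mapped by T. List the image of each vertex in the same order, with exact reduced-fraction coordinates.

T1 translate by (-3, 2): (-1, 4) → (-4, 6); (2, 4) → (-1, 6); (5, -5) → (2, -3); (3, -4) → (0, -2)
T2 scale by (-1, 1): (-4, 6) → (4, 6); (-1, 6) → (1, 6); (2, -3) → (-2, -3); (0, -2) → (0, -2)
T3 translate by (0, 3): (4, 6) → (4, 9); (1, 6) → (1, 9); (-2, -3) → (-2, 0); (0, -2) → (0, 1)
T4 rotate counter-clockwise with cos θ = -7/25, sin θ = 24/25: (4, 9) → (-244/25, 33/25); (1, 9) → (-223/25, -39/25); (-2, 0) → (14/25, -48/25); (0, 1) → (-24/25, -7/25)

image vertices: (-244/25, 33/25), (-223/25, -39/25), (14/25, -48/25), (-24/25, -7/25)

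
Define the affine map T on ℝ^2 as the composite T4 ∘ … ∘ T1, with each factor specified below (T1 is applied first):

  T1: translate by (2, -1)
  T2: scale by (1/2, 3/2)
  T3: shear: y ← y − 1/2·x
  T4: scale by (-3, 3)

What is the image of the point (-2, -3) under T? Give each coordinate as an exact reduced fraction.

T(p) = (0, -18)

T1 translate by (2, -1): (-2, -3) → (0, -4)
T2 scale by (1/2, 3/2): (0, -4) → (0, -6)
T3 shear: y ← y − 1/2·x: (0, -6) → (0, -6)
T4 scale by (-3, 3): (0, -6) → (0, -18)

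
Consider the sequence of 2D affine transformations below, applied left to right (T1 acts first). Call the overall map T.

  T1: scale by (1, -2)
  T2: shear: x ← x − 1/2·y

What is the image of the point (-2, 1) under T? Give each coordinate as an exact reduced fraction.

T1 scale by (1, -2): (-2, 1) → (-2, -2)
T2 shear: x ← x − 1/2·y: (-2, -2) → (-1, -2)

T(p) = (-1, -2)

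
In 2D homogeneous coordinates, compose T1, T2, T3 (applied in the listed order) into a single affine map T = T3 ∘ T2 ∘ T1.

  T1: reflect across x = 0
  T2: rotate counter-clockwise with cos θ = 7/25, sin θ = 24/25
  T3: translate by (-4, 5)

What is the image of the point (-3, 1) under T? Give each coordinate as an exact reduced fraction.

T1 reflect across x = 0: (-3, 1) → (3, 1)
T2 rotate counter-clockwise with cos θ = 7/25, sin θ = 24/25: (3, 1) → (-3/25, 79/25)
T3 translate by (-4, 5): (-3/25, 79/25) → (-103/25, 204/25)

T(p) = (-103/25, 204/25)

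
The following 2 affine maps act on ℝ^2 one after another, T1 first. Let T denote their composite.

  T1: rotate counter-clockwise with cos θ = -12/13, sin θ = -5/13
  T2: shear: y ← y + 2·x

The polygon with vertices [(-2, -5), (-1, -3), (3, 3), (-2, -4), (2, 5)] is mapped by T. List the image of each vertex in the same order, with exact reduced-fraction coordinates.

image vertices: (-1/13, 68/13), (-3/13, 35/13), (-21/13, -93/13), (4/13, 66/13), (1/13, -68/13)

T1 rotate counter-clockwise with cos θ = -12/13, sin θ = -5/13: (-2, -5) → (-1/13, 70/13); (-1, -3) → (-3/13, 41/13); (3, 3) → (-21/13, -51/13); (-2, -4) → (4/13, 58/13); (2, 5) → (1/13, -70/13)
T2 shear: y ← y + 2·x: (-1/13, 70/13) → (-1/13, 68/13); (-3/13, 41/13) → (-3/13, 35/13); (-21/13, -51/13) → (-21/13, -93/13); (4/13, 58/13) → (4/13, 66/13); (1/13, -70/13) → (1/13, -68/13)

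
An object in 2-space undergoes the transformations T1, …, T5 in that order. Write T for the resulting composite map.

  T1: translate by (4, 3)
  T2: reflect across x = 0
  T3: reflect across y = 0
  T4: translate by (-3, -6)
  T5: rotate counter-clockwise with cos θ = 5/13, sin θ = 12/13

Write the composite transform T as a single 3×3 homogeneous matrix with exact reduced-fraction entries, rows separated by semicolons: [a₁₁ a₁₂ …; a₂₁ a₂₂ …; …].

T = [-5/13 12/13 73/13; -12/13 -5/13 -129/13; 0 0 1]

T1 = [1 0 4; 0 1 3; 0 0 1]
T2·T1 = [-1 0 -4; 0 1 3; 0 0 1]
T3·…·T1 = [-1 0 -4; 0 -1 -3; 0 0 1]
T4·…·T1 = [-1 0 -7; 0 -1 -9; 0 0 1]
T5·…·T1 = [-5/13 12/13 73/13; -12/13 -5/13 -129/13; 0 0 1]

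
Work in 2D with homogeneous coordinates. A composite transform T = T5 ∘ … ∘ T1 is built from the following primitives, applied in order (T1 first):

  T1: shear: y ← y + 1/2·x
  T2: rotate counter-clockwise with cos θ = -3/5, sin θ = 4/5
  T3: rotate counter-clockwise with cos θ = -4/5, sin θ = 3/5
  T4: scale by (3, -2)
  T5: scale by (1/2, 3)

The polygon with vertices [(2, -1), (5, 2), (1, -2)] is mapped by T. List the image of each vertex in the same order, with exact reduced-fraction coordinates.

T1 shear: y ← y + 1/2·x: (2, -1) → (2, 0); (5, 2) → (5, 9/2); (1, -2) → (1, -3/2)
T2 rotate counter-clockwise with cos θ = -3/5, sin θ = 4/5: (2, 0) → (-6/5, 8/5); (5, 9/2) → (-33/5, 13/10); (1, -3/2) → (3/5, 17/10)
T3 rotate counter-clockwise with cos θ = -4/5, sin θ = 3/5: (-6/5, 8/5) → (0, -2); (-33/5, 13/10) → (9/2, -5); (3/5, 17/10) → (-3/2, -1)
T4 scale by (3, -2): (0, -2) → (0, 4); (9/2, -5) → (27/2, 10); (-3/2, -1) → (-9/2, 2)
T5 scale by (1/2, 3): (0, 4) → (0, 12); (27/2, 10) → (27/4, 30); (-9/2, 2) → (-9/4, 6)

image vertices: (0, 12), (27/4, 30), (-9/4, 6)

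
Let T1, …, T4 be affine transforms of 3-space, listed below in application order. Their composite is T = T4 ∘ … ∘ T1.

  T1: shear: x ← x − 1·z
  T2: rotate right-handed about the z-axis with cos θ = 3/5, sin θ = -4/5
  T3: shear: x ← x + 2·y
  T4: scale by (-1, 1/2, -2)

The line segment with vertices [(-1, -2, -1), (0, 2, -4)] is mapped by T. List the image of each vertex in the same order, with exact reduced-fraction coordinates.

image vertices: (4, -3/5, 2), (0, -1, 8)

T1 shear: x ← x − 1·z: (-1, -2, -1) → (0, -2, -1); (0, 2, -4) → (4, 2, -4)
T2 rotate right-handed about the z-axis with cos θ = 3/5, sin θ = -4/5: (0, -2, -1) → (-8/5, -6/5, -1); (4, 2, -4) → (4, -2, -4)
T3 shear: x ← x + 2·y: (-8/5, -6/5, -1) → (-4, -6/5, -1); (4, -2, -4) → (0, -2, -4)
T4 scale by (-1, 1/2, -2): (-4, -6/5, -1) → (4, -3/5, 2); (0, -2, -4) → (0, -1, 8)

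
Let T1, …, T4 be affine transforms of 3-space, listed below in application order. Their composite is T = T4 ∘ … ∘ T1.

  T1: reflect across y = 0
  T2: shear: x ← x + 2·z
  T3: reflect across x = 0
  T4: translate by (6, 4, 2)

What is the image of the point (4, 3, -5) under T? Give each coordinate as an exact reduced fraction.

T(p) = (12, 1, -3)

T1 reflect across y = 0: (4, 3, -5) → (4, -3, -5)
T2 shear: x ← x + 2·z: (4, -3, -5) → (-6, -3, -5)
T3 reflect across x = 0: (-6, -3, -5) → (6, -3, -5)
T4 translate by (6, 4, 2): (6, -3, -5) → (12, 1, -3)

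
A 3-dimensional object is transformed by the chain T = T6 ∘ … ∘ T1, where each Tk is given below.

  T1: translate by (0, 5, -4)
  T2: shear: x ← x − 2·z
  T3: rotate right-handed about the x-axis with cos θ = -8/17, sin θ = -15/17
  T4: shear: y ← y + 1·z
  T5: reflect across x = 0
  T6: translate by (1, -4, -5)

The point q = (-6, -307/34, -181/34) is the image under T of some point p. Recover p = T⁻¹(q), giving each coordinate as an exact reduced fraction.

p = (-1, -5/2, 0)

T1 = [1 0 0 0; 0 1 0 5; 0 0 1 -4; 0 0 0 1]
T2·T1 = [1 0 -2 8; 0 1 0 5; 0 0 1 -4; 0 0 0 1]
T3·…·T1 = [1 0 -2 8; 0 -8/17 15/17 -100/17; 0 -15/17 -8/17 -43/17; 0 0 0 1]
T4·…·T1 = [1 0 -2 8; 0 -23/17 7/17 -143/17; 0 -15/17 -8/17 -43/17; 0 0 0 1]
T5·…·T1 = [-1 0 2 -8; 0 -23/17 7/17 -143/17; 0 -15/17 -8/17 -43/17; 0 0 0 1]
T6·…·T1 = [-1 0 2 -7; 0 -23/17 7/17 -211/17; 0 -15/17 -8/17 -128/17; 0 0 0 1]
det M = -1; M⁻¹ = [-1 30/17 -46/17 -93/17; 0 -8/17 -7/17 -152/17; 0 15/17 -23/17 13/17; 0 0 0 1]
M⁻¹ · (-6, -307/34, -181/34)ᵀ = (-1, -5/2, 0)ᵀ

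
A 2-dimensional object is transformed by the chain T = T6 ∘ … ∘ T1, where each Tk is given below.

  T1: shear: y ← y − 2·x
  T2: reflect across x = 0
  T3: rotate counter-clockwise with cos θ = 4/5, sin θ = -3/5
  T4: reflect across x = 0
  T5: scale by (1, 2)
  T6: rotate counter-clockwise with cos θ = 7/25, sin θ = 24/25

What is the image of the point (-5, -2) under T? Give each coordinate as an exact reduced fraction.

T1 shear: y ← y − 2·x: (-5, -2) → (-5, 8)
T2 reflect across x = 0: (-5, 8) → (5, 8)
T3 rotate counter-clockwise with cos θ = 4/5, sin θ = -3/5: (5, 8) → (44/5, 17/5)
T4 reflect across x = 0: (44/5, 17/5) → (-44/5, 17/5)
T5 scale by (1, 2): (-44/5, 17/5) → (-44/5, 34/5)
T6 rotate counter-clockwise with cos θ = 7/25, sin θ = 24/25: (-44/5, 34/5) → (-1124/125, -818/125)

T(p) = (-1124/125, -818/125)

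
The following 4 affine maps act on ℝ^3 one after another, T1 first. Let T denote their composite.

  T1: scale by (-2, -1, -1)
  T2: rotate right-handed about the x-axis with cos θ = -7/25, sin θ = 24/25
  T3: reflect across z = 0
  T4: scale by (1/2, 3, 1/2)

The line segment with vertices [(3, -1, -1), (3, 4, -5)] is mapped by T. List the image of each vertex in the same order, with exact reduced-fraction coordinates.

image vertices: (-3, -93/25, -17/50), (-3, -276/25, 131/50)

T1 scale by (-2, -1, -1): (3, -1, -1) → (-6, 1, 1); (3, 4, -5) → (-6, -4, 5)
T2 rotate right-handed about the x-axis with cos θ = -7/25, sin θ = 24/25: (-6, 1, 1) → (-6, -31/25, 17/25); (-6, -4, 5) → (-6, -92/25, -131/25)
T3 reflect across z = 0: (-6, -31/25, 17/25) → (-6, -31/25, -17/25); (-6, -92/25, -131/25) → (-6, -92/25, 131/25)
T4 scale by (1/2, 3, 1/2): (-6, -31/25, -17/25) → (-3, -93/25, -17/50); (-6, -92/25, 131/25) → (-3, -276/25, 131/50)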